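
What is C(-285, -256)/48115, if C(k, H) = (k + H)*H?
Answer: 138496/48115 ≈ 2.8784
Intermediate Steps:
C(k, H) = H*(H + k) (C(k, H) = (H + k)*H = H*(H + k))
C(-285, -256)/48115 = -256*(-256 - 285)/48115 = -256*(-541)*(1/48115) = 138496*(1/48115) = 138496/48115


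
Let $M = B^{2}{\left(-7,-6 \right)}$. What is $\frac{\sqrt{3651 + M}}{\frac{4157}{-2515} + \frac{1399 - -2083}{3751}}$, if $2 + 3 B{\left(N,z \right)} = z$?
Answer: $- \frac{9433765 \sqrt{32923}}{20507031} \approx -83.47$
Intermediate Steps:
$B{\left(N,z \right)} = - \frac{2}{3} + \frac{z}{3}$
$M = \frac{64}{9}$ ($M = \left(- \frac{2}{3} + \frac{1}{3} \left(-6\right)\right)^{2} = \left(- \frac{2}{3} - 2\right)^{2} = \left(- \frac{8}{3}\right)^{2} = \frac{64}{9} \approx 7.1111$)
$\frac{\sqrt{3651 + M}}{\frac{4157}{-2515} + \frac{1399 - -2083}{3751}} = \frac{\sqrt{3651 + \frac{64}{9}}}{\frac{4157}{-2515} + \frac{1399 - -2083}{3751}} = \frac{\sqrt{\frac{32923}{9}}}{4157 \left(- \frac{1}{2515}\right) + \left(1399 + 2083\right) \frac{1}{3751}} = \frac{\frac{1}{3} \sqrt{32923}}{- \frac{4157}{2515} + 3482 \cdot \frac{1}{3751}} = \frac{\frac{1}{3} \sqrt{32923}}{- \frac{4157}{2515} + \frac{3482}{3751}} = \frac{\frac{1}{3} \sqrt{32923}}{- \frac{6835677}{9433765}} = \frac{\sqrt{32923}}{3} \left(- \frac{9433765}{6835677}\right) = - \frac{9433765 \sqrt{32923}}{20507031}$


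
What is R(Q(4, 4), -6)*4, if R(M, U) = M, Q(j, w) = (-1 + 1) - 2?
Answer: -8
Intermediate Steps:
Q(j, w) = -2 (Q(j, w) = 0 - 2 = -2)
R(Q(4, 4), -6)*4 = -2*4 = -8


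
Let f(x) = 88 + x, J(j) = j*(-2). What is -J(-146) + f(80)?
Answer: -124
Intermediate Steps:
J(j) = -2*j
-J(-146) + f(80) = -(-2)*(-146) + (88 + 80) = -1*292 + 168 = -292 + 168 = -124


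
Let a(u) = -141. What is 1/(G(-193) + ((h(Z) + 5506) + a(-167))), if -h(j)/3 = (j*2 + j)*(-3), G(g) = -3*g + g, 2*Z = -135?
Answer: 2/7857 ≈ 0.00025455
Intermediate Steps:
Z = -135/2 (Z = (½)*(-135) = -135/2 ≈ -67.500)
G(g) = -2*g
h(j) = 27*j (h(j) = -3*(j*2 + j)*(-3) = -3*(2*j + j)*(-3) = -3*3*j*(-3) = -(-27)*j = 27*j)
1/(G(-193) + ((h(Z) + 5506) + a(-167))) = 1/(-2*(-193) + ((27*(-135/2) + 5506) - 141)) = 1/(386 + ((-3645/2 + 5506) - 141)) = 1/(386 + (7367/2 - 141)) = 1/(386 + 7085/2) = 1/(7857/2) = 2/7857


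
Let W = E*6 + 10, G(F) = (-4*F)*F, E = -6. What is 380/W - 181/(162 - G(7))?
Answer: -70373/4654 ≈ -15.121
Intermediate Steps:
G(F) = -4*F²
W = -26 (W = -6*6 + 10 = -36 + 10 = -26)
380/W - 181/(162 - G(7)) = 380/(-26) - 181/(162 - (-4)*7²) = 380*(-1/26) - 181/(162 - (-4)*49) = -190/13 - 181/(162 - 1*(-196)) = -190/13 - 181/(162 + 196) = -190/13 - 181/358 = -70373/4654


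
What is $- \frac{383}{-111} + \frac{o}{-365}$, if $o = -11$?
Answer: $\frac{141016}{40515} \approx 3.4806$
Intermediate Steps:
$- \frac{383}{-111} + \frac{o}{-365} = - \frac{383}{-111} - \frac{11}{-365} = \left(-383\right) \left(- \frac{1}{111}\right) - - \frac{11}{365} = \frac{383}{111} + \frac{11}{365} = \frac{141016}{40515}$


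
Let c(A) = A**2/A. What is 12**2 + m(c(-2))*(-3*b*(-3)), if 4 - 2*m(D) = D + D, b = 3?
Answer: 252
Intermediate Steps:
c(A) = A
m(D) = 2 - D (m(D) = 2 - (D + D)/2 = 2 - D)
12**2 + m(c(-2))*(-3*b*(-3)) = 12**2 + (2 - 1*(-2))*(-3*3*(-3)) = 144 + (2 + 2)*(-9*(-3)) = 144 + 4*27 = 144 + 108 = 252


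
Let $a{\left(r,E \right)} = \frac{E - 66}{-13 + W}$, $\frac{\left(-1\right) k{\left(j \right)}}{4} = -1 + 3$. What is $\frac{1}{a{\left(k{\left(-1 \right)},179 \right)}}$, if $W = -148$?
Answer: $- \frac{161}{113} \approx -1.4248$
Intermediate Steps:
$k{\left(j \right)} = -8$ ($k{\left(j \right)} = - 4 \left(-1 + 3\right) = \left(-4\right) 2 = -8$)
$a{\left(r,E \right)} = \frac{66}{161} - \frac{E}{161}$ ($a{\left(r,E \right)} = \frac{E - 66}{-13 - 148} = \frac{-66 + E}{-161} = \left(-66 + E\right) \left(- \frac{1}{161}\right) = \frac{66}{161} - \frac{E}{161}$)
$\frac{1}{a{\left(k{\left(-1 \right)},179 \right)}} = \frac{1}{\frac{66}{161} - \frac{179}{161}} = \frac{1}{- \frac{113}{161}} = - \frac{161}{113}$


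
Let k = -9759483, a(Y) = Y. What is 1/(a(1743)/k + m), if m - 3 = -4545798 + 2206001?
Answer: -3253161/7611726589415 ≈ -4.2739e-7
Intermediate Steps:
m = -2339794 (m = 3 + (-4545798 + 2206001) = 3 - 2339797 = -2339794)
1/(a(1743)/k + m) = 1/(1743/(-9759483) - 2339794) = 1/(1743*(-1/9759483) - 2339794) = 1/(-581/3253161 - 2339794) = 1/(-7611726589415/3253161) = -3253161/7611726589415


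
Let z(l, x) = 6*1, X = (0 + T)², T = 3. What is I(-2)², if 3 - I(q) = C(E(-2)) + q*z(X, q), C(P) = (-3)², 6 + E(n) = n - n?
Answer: 36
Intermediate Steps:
E(n) = -6 (E(n) = -6 + (n - n) = -6 + 0 = -6)
X = 9 (X = (0 + 3)² = 3² = 9)
C(P) = 9
z(l, x) = 6
I(q) = -6 - 6*q (I(q) = 3 - (9 + q*6) = 3 - (9 + 6*q) = 3 + (-9 - 6*q) = -6 - 6*q)
I(-2)² = (-6 - 6*(-2))² = (-6 + 12)² = 6² = 36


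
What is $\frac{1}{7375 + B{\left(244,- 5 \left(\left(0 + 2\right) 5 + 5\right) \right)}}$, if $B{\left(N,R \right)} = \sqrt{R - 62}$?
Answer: $\frac{7375}{54390762} - \frac{i \sqrt{137}}{54390762} \approx 0.00013559 - 2.152 \cdot 10^{-7} i$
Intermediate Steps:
$B{\left(N,R \right)} = \sqrt{-62 + R}$
$\frac{1}{7375 + B{\left(244,- 5 \left(\left(0 + 2\right) 5 + 5\right) \right)}} = \frac{1}{7375 + \sqrt{-62 - 5 \left(\left(0 + 2\right) 5 + 5\right)}} = \frac{1}{7375 + \sqrt{-62 - 5 \left(2 \cdot 5 + 5\right)}} = \frac{1}{7375 + \sqrt{-62 - 5 \left(10 + 5\right)}} = \frac{1}{7375 + \sqrt{-62 - 75}} = \frac{1}{7375 + \sqrt{-137}} = \frac{1}{7375 + i \sqrt{137}}$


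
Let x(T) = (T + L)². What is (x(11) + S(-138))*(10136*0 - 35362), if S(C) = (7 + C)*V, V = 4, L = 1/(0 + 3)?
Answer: 125888720/9 ≈ 1.3988e+7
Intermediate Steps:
L = ⅓ (L = 1/3 = ⅓ ≈ 0.33333)
x(T) = (⅓ + T)² (x(T) = (T + ⅓)² = (⅓ + T)²)
S(C) = 28 + 4*C (S(C) = (7 + C)*4 = 28 + 4*C)
(x(11) + S(-138))*(10136*0 - 35362) = ((1 + 3*11)²/9 + (28 + 4*(-138)))*(10136*0 - 35362) = ((1 + 33)²/9 + (28 - 552))*(0 - 35362) = ((⅑)*34² - 524)*(-35362) = ((⅑)*1156 - 524)*(-35362) = (1156/9 - 524)*(-35362) = -3560/9*(-35362) = 125888720/9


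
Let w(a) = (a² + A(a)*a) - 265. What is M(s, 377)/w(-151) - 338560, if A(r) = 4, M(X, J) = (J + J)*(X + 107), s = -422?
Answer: -3712767715/10966 ≈ -3.3857e+5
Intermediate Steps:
M(X, J) = 2*J*(107 + X) (M(X, J) = (2*J)*(107 + X) = 2*J*(107 + X))
w(a) = -265 + a² + 4*a (w(a) = (a² + 4*a) - 265 = -265 + a² + 4*a)
M(s, 377)/w(-151) - 338560 = (2*377*(107 - 422))/(-265 + (-151)² + 4*(-151)) - 338560 = (2*377*(-315))/(-265 + 22801 - 604) - 338560 = -237510/21932 - 338560 = -237510*1/21932 - 338560 = -118755/10966 - 338560 = -3712767715/10966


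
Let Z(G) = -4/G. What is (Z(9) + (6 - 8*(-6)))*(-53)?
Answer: -25546/9 ≈ -2838.4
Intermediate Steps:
(Z(9) + (6 - 8*(-6)))*(-53) = (-4/9 + (6 - 8*(-6)))*(-53) = (-4*⅑ + (6 + 48))*(-53) = (-4/9 + 54)*(-53) = (482/9)*(-53) = -25546/9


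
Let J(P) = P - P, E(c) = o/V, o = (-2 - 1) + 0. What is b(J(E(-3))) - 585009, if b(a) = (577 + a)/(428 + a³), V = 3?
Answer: -250383275/428 ≈ -5.8501e+5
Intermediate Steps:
o = -3 (o = -3 + 0 = -3)
E(c) = -1 (E(c) = -3/3 = -3*⅓ = -1)
J(P) = 0
b(a) = (577 + a)/(428 + a³)
b(J(E(-3))) - 585009 = (577 + 0)/(428 + 0³) - 585009 = 577/(428 + 0) - 585009 = 577/428 - 585009 = -250383275/428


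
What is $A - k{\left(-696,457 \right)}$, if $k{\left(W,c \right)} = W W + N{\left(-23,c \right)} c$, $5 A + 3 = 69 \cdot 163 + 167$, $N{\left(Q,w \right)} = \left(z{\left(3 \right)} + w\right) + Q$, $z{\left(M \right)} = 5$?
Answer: $- \frac{3413784}{5} \approx -6.8276 \cdot 10^{5}$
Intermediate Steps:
$N{\left(Q,w \right)} = 5 + Q + w$ ($N{\left(Q,w \right)} = \left(5 + w\right) + Q = 5 + Q + w$)
$A = \frac{11411}{5}$ ($A = - \frac{3}{5} + \frac{69 \cdot 163 + 167}{5} = - \frac{3}{5} + \frac{11247 + 167}{5} = - \frac{3}{5} + \frac{1}{5} \cdot 11414 = - \frac{3}{5} + \frac{11414}{5} = \frac{11411}{5} \approx 2282.2$)
$k{\left(W,c \right)} = W^{2} + c \left(-18 + c\right)$ ($k{\left(W,c \right)} = W W + \left(5 - 23 + c\right) c = W^{2} + \left(-18 + c\right) c = W^{2} + c \left(-18 + c\right)$)
$A - k{\left(-696,457 \right)} = \frac{11411}{5} - \left(\left(-696\right)^{2} + 457 \left(-18 + 457\right)\right) = \frac{11411}{5} - \left(484416 + 457 \cdot 439\right) = \frac{11411}{5} - \left(484416 + 200623\right) = \frac{11411}{5} - 685039 = - \frac{3413784}{5}$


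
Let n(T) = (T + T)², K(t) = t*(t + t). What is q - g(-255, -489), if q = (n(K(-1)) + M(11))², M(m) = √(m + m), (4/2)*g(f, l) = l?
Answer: 1045/2 + 32*√22 ≈ 672.59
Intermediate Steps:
g(f, l) = l/2
K(t) = 2*t² (K(t) = t*(2*t) = 2*t²)
n(T) = 4*T² (n(T) = (2*T)² = 4*T²)
M(m) = √2*√m (M(m) = √(2*m) = √2*√m)
q = (16 + √22)² (q = (4*(2*(-1)²)² + √2*√11)² = (4*(2*1)² + √22)² = (4*2² + √22)² = (4*4 + √22)² = (16 + √22)² ≈ 428.09)
q - g(-255, -489) = (16 + √22)² - (-489)/2 = (16 + √22)² - 1*(-489/2) = (16 + √22)² + 489/2 = 489/2 + (16 + √22)²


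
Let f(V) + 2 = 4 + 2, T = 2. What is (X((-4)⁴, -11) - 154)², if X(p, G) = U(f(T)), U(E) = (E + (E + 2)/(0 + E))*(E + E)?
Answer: 12100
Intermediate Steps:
f(V) = 4 (f(V) = -2 + (4 + 2) = -2 + 6 = 4)
U(E) = 2*E*(E + (2 + E)/E) (U(E) = (E + (2 + E)/E)*(2*E) = 2*E*(E + (2 + E)/E))
X(p, G) = 44 (X(p, G) = 4 + 2*4 + 2*4² = 4 + 8 + 2*16 = 4 + 8 + 32 = 44)
(X((-4)⁴, -11) - 154)² = (44 - 154)² = (-110)² = 12100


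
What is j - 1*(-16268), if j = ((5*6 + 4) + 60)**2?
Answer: 25104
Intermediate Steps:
j = 8836 (j = ((30 + 4) + 60)**2 = (34 + 60)**2 = 94**2 = 8836)
j - 1*(-16268) = 8836 - 1*(-16268) = 8836 + 16268 = 25104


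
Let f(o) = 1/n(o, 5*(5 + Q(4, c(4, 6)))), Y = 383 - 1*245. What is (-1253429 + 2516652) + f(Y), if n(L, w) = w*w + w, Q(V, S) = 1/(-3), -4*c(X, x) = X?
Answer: 6455069539/5110 ≈ 1.2632e+6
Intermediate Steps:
c(X, x) = -X/4
Y = 138 (Y = 383 - 245 = 138)
Q(V, S) = -⅓ (Q(V, S) = 1*(-⅓) = -⅓)
n(L, w) = w + w² (n(L, w) = w² + w = w + w²)
f(o) = 9/5110 (f(o) = 1/((5*(5 - ⅓))*(1 + 5*(5 - ⅓))) = 1/((5*(14/3))*(1 + 5*(14/3))) = 1/(70*(1 + 70/3)/3) = 1/((70/3)*(73/3)) = 1/(5110/9) = 9/5110)
(-1253429 + 2516652) + f(Y) = (-1253429 + 2516652) + 9/5110 = 1263223 + 9/5110 = 6455069539/5110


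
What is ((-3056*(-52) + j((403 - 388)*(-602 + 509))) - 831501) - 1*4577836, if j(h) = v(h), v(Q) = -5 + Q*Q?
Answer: -3304405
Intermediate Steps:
v(Q) = -5 + Q²
j(h) = -5 + h²
((-3056*(-52) + j((403 - 388)*(-602 + 509))) - 831501) - 1*4577836 = ((-3056*(-52) + (-5 + ((403 - 388)*(-602 + 509))²)) - 831501) - 1*4577836 = ((158912 + (-5 + (15*(-93))²)) - 831501) - 4577836 = ((158912 + (-5 + (-1395)²)) - 831501) - 4577836 = ((158912 + (-5 + 1946025)) - 831501) - 4577836 = ((158912 + 1946020) - 831501) - 4577836 = (2104932 - 831501) - 4577836 = 1273431 - 4577836 = -3304405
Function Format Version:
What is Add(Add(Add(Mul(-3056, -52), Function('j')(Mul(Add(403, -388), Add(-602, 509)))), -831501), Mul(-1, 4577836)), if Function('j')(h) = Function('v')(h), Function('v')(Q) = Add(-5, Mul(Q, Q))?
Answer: -3304405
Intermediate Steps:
Function('v')(Q) = Add(-5, Pow(Q, 2))
Function('j')(h) = Add(-5, Pow(h, 2))
Add(Add(Add(Mul(-3056, -52), Function('j')(Mul(Add(403, -388), Add(-602, 509)))), -831501), Mul(-1, 4577836)) = Add(Add(Add(Mul(-3056, -52), Add(-5, Pow(Mul(Add(403, -388), Add(-602, 509)), 2))), -831501), Mul(-1, 4577836)) = Add(Add(Add(158912, Add(-5, Pow(Mul(15, -93), 2))), -831501), -4577836) = Add(Add(Add(158912, Add(-5, Pow(-1395, 2))), -831501), -4577836) = Add(Add(Add(158912, Add(-5, 1946025)), -831501), -4577836) = Add(Add(Add(158912, 1946020), -831501), -4577836) = Add(Add(2104932, -831501), -4577836) = Add(1273431, -4577836) = -3304405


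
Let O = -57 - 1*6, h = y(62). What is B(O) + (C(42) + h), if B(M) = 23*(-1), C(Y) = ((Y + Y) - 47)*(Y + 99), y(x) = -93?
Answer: 5101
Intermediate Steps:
C(Y) = (-47 + 2*Y)*(99 + Y) (C(Y) = (2*Y - 47)*(99 + Y) = (-47 + 2*Y)*(99 + Y))
h = -93
O = -63 (O = -57 - 6 = -63)
B(M) = -23
B(O) + (C(42) + h) = -23 + ((-4653 + 2*42**2 + 151*42) - 93) = -23 + ((-4653 + 2*1764 + 6342) - 93) = -23 + ((-4653 + 3528 + 6342) - 93) = -23 + (5217 - 93) = -23 + 5124 = 5101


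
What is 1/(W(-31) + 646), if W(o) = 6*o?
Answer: 1/460 ≈ 0.0021739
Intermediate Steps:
1/(W(-31) + 646) = 1/(6*(-31) + 646) = 1/(-186 + 646) = 1/460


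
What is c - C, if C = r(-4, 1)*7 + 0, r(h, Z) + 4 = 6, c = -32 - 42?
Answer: -88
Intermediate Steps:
c = -74
r(h, Z) = 2 (r(h, Z) = -4 + 6 = 2)
C = 14 (C = 2*7 + 0 = 14 + 0 = 14)
c - C = -74 - 1*14 = -74 - 14 = -88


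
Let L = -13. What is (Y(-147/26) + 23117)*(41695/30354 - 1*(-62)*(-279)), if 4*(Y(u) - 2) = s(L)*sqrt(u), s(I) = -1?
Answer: -12137978924843/30354 + 3675152579*I*sqrt(78)/3156816 ≈ -3.9988e+8 + 10282.0*I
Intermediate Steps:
Y(u) = 2 - sqrt(u)/4 (Y(u) = 2 + (-sqrt(u))/4 = 2 - sqrt(u)/4)
(Y(-147/26) + 23117)*(41695/30354 - 1*(-62)*(-279)) = ((2 - 7*I*sqrt(78)/26/4) + 23117)*(41695/30354 - 1*(-62)*(-279)) = ((2 - 7*I*sqrt(78)/26/4) + 23117)*(41695*(1/30354) + 62*(-279)) = ((2 - 7*I*sqrt(78)/104) + 23117)*(41695/30354 - 17298) = ((2 - 7*I*sqrt(78)/104) + 23117)*(-525021797/30354) = (23119 - 7*I*sqrt(78)/104)*(-525021797/30354) = -12137978924843/30354 + 3675152579*I*sqrt(78)/3156816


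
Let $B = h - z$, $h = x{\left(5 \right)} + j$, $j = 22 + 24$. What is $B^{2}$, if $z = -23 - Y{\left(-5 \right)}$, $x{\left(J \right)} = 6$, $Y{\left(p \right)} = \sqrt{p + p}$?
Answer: $\left(75 + i \sqrt{10}\right)^{2} \approx 5615.0 + 474.34 i$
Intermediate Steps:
$Y{\left(p \right)} = \sqrt{2} \sqrt{p}$ ($Y{\left(p \right)} = \sqrt{2 p} = \sqrt{2} \sqrt{p}$)
$j = 46$
$z = -23 - i \sqrt{10}$ ($z = -23 - \sqrt{2} \sqrt{-5} = -23 - \sqrt{2} i \sqrt{5} = -23 - i \sqrt{10} \approx -23.0 - 3.1623 i$)
$h = 52$ ($h = 6 + 46 = 52$)
$B = 75 + i \sqrt{10}$ ($B = 52 - \left(-23 - i \sqrt{10}\right) = 52 + \left(23 + i \sqrt{10}\right) = 75 + i \sqrt{10} \approx 75.0 + 3.1623 i$)
$B^{2} = \left(75 + i \sqrt{10}\right)^{2}$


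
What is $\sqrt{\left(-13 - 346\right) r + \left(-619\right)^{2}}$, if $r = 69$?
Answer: $\sqrt{358390} \approx 598.66$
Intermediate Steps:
$\sqrt{\left(-13 - 346\right) r + \left(-619\right)^{2}} = \sqrt{\left(-13 - 346\right) 69 + \left(-619\right)^{2}} = \sqrt{\left(-359\right) 69 + 383161} = \sqrt{-24771 + 383161} = \sqrt{358390}$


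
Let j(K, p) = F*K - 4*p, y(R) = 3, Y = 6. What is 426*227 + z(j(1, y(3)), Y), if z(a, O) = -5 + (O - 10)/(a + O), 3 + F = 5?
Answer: 96698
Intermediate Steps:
F = 2 (F = -3 + 5 = 2)
j(K, p) = -4*p + 2*K (j(K, p) = 2*K - 4*p = -4*p + 2*K)
z(a, O) = -5 + (-10 + O)/(O + a)
426*227 + z(j(1, y(3)), Y) = 426*227 + (-10 - 5*(-4*3 + 2*1) - 4*6)/(6 + (-4*3 + 2*1)) = 96702 + (-10 - 5*(-12 + 2) - 24)/(6 + (-12 + 2)) = 96702 + (-10 - 5*(-10) - 24)/(6 - 10) = 96702 + (-10 + 50 - 24)/(-4) = 96702 - 1/4*16 = 96702 - 4 = 96698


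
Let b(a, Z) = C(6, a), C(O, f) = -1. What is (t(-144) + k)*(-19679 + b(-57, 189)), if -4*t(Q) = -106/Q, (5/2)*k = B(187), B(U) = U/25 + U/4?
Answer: -31745767/75 ≈ -4.2328e+5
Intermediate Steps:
B(U) = 29*U/100 (B(U) = U*(1/25) + U*(¼) = U/25 + U/4 = 29*U/100)
k = 5423/250 (k = 2*((29/100)*187)/5 = (⅖)*(5423/100) = 5423/250 ≈ 21.692)
b(a, Z) = -1
t(Q) = 53/(2*Q) (t(Q) = -(-53)/(2*Q) = 53/(2*Q))
(t(-144) + k)*(-19679 + b(-57, 189)) = ((53/2)/(-144) + 5423/250)*(-19679 - 1) = ((53/2)*(-1/144) + 5423/250)*(-19680) = (-53/288 + 5423/250)*(-19680) = (774287/36000)*(-19680) = -31745767/75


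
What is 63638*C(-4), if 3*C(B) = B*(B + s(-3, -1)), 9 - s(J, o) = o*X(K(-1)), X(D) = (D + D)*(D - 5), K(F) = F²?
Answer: 254552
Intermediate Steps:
X(D) = 2*D*(-5 + D) (X(D) = (2*D)*(-5 + D) = 2*D*(-5 + D))
s(J, o) = 9 + 8*o (s(J, o) = 9 - o*2*(-1)²*(-5 + (-1)²) = 9 - o*2*1*(-5 + 1) = 9 - o*2*1*(-4) = 9 - o*(-8) = 9 - (-8)*o = 9 + 8*o)
C(B) = B*(1 + B)/3 (C(B) = (B*(B + (9 + 8*(-1))))/3 = (B*(B + (9 - 8)))/3 = (B*(B + 1))/3 = (B*(1 + B))/3 = B*(1 + B)/3)
63638*C(-4) = 63638*((⅓)*(-4)*(1 - 4)) = 63638*((⅓)*(-4)*(-3)) = 63638*4 = 254552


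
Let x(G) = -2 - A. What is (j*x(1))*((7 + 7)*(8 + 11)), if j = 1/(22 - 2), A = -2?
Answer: 0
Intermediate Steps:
x(G) = 0 (x(G) = -2 - 1*(-2) = -2 + 2 = 0)
j = 1/20 ≈ 0.050000
(j*x(1))*((7 + 7)*(8 + 11)) = ((1/20)*0)*((7 + 7)*(8 + 11)) = 0*(14*19) = 0*266 = 0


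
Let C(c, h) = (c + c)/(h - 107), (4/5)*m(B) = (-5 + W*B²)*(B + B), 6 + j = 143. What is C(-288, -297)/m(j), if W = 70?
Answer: 288/90896982625 ≈ 3.1684e-9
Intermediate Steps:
j = 137 (j = -6 + 143 = 137)
m(B) = 5*B*(-5 + 70*B²)/2 (m(B) = 5*((-5 + 70*B²)*(B + B))/4 = 5*((-5 + 70*B²)*(2*B))/4 = 5*(2*B*(-5 + 70*B²))/4 = 5*B*(-5 + 70*B²)/2)
C(c, h) = 2*c/(-107 + h) (C(c, h) = (2*c)/(-107 + h) = 2*c/(-107 + h))
C(-288, -297)/m(j) = (2*(-288)/(-107 - 297))/(175*137³ - 25/2*137) = (2*(-288)/(-404))/(175*2571353 - 3425/2) = (2*(-288)*(-1/404))/(449986775 - 3425/2) = 144/(101*(899970125/2)) = (144/101)*(2/899970125) = 288/90896982625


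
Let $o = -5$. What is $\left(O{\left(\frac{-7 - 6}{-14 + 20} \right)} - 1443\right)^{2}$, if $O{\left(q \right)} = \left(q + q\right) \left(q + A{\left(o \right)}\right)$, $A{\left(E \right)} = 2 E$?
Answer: $\frac{626250625}{324} \approx 1.9329 \cdot 10^{6}$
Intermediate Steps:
$O{\left(q \right)} = 2 q \left(-10 + q\right)$ ($O{\left(q \right)} = \left(q + q\right) \left(q + 2 \left(-5\right)\right) = 2 q \left(q - 10\right) = 2 q \left(-10 + q\right)$)
$\left(O{\left(\frac{-7 - 6}{-14 + 20} \right)} - 1443\right)^{2} = \left(2 \frac{-7 - 6}{-14 + 20} \left(-10 + \frac{-7 - 6}{-14 + 20}\right) - 1443\right)^{2} = \left(2 \left(- \frac{13}{6}\right) \left(-10 - \frac{13}{6}\right) - 1443\right)^{2} = \left(2 \left(- \frac{13}{6}\right) \left(- \frac{73}{6}\right) - 1443\right)^{2} = \left(\frac{949}{18} - 1443\right)^{2} = \left(- \frac{25025}{18}\right)^{2} = \frac{626250625}{324}$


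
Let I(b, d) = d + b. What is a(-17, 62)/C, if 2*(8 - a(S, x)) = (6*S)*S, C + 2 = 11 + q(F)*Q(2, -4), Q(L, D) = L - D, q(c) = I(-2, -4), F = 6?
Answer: 859/27 ≈ 31.815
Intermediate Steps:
I(b, d) = b + d
q(c) = -6 (q(c) = -2 - 4 = -6)
C = -27 (C = -2 + (11 - 6*(2 - 1*(-4))) = -2 + (11 - 6*(2 + 4)) = -2 + (11 - 6*6) = -2 + (11 - 36) = -2 - 25 = -27)
a(S, x) = 8 - 3*S² (a(S, x) = 8 - 6*S*S/2 = 8 - 3*S²)
a(-17, 62)/C = (8 - 3*(-17)²)/(-27) = (8 - 3*289)*(-1/27) = (8 - 867)*(-1/27) = -859*(-1/27) = 859/27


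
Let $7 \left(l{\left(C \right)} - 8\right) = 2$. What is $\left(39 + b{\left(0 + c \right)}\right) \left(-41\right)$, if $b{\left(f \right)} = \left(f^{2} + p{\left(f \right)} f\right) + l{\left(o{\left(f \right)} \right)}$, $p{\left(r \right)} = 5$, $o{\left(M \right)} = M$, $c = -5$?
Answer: $- \frac{13571}{7} \approx -1938.7$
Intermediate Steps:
$l{\left(C \right)} = \frac{58}{7}$ ($l{\left(C \right)} = 8 + \frac{1}{7} \cdot 2 = 8 + \frac{2}{7} = \frac{58}{7}$)
$b{\left(f \right)} = \frac{58}{7} + f^{2} + 5 f$ ($b{\left(f \right)} = \left(f^{2} + 5 f\right) + \frac{58}{7} = \frac{58}{7} + f^{2} + 5 f$)
$\left(39 + b{\left(0 + c \right)}\right) \left(-41\right) = \left(39 + \left(\frac{58}{7} + \left(0 - 5\right)^{2} + 5 \left(0 - 5\right)\right)\right) \left(-41\right) = \left(39 + \left(\frac{58}{7} + \left(-5\right)^{2} + 5 \left(-5\right)\right)\right) \left(-41\right) = \left(39 + \left(\frac{58}{7} + 25 - 25\right)\right) \left(-41\right) = \left(39 + \frac{58}{7}\right) \left(-41\right) = \frac{331}{7} \left(-41\right) = - \frac{13571}{7}$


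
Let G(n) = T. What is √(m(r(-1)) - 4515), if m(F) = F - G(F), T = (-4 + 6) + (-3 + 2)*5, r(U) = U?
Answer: I*√4513 ≈ 67.179*I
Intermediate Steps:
T = -3 (T = 2 - 1*5 = 2 - 5 = -3)
G(n) = -3
m(F) = 3 + F (m(F) = F - 1*(-3) = F + 3 = 3 + F)
√(m(r(-1)) - 4515) = √((3 - 1) - 4515) = √(2 - 4515) = √(-4513) = I*√4513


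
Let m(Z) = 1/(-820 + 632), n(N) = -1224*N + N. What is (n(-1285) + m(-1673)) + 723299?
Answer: 431432551/188 ≈ 2.2949e+6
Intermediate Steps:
n(N) = -1223*N
m(Z) = -1/188 (m(Z) = 1/(-188) = -1/188)
(n(-1285) + m(-1673)) + 723299 = (-1223*(-1285) - 1/188) + 723299 = (1571555 - 1/188) + 723299 = 295452339/188 + 723299 = 431432551/188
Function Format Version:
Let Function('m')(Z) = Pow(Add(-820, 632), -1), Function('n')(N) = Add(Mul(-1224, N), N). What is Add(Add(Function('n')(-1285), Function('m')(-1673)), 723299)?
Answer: Rational(431432551, 188) ≈ 2.2949e+6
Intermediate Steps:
Function('n')(N) = Mul(-1223, N)
Function('m')(Z) = Rational(-1, 188) (Function('m')(Z) = Pow(-188, -1) = Rational(-1, 188))
Add(Add(Function('n')(-1285), Function('m')(-1673)), 723299) = Add(Add(Mul(-1223, -1285), Rational(-1, 188)), 723299) = Add(Add(1571555, Rational(-1, 188)), 723299) = Add(Rational(295452339, 188), 723299) = Rational(431432551, 188)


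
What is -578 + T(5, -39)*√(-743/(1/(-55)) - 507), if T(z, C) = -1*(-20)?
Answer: -578 + 20*√40358 ≈ 3439.9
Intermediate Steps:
T(z, C) = 20
-578 + T(5, -39)*√(-743/(1/(-55)) - 507) = -578 + 20*√(-743/(1/(-55)) - 507) = -578 + 20*√(-743/(-1/55) - 507) = -578 + 20*√(-743*(-55) - 507) = -578 + 20*√(40865 - 507) = -578 + 20*√40358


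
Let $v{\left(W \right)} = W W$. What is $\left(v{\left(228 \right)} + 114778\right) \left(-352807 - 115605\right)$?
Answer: $-78113321944$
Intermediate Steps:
$v{\left(W \right)} = W^{2}$
$\left(v{\left(228 \right)} + 114778\right) \left(-352807 - 115605\right) = \left(228^{2} + 114778\right) \left(-352807 - 115605\right) = \left(51984 + 114778\right) \left(-468412\right) = 166762 \left(-468412\right) = -78113321944$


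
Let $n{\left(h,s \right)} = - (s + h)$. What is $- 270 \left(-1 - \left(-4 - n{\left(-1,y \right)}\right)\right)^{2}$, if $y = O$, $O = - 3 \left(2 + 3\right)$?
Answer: $-97470$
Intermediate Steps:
$O = -15$ ($O = \left(-3\right) 5 = -15$)
$y = -15$
$n{\left(h,s \right)} = - h - s$ ($n{\left(h,s \right)} = - (h + s) = - h - s$)
$- 270 \left(-1 - \left(-4 - n{\left(-1,y \right)}\right)\right)^{2} = - 270 \left(-1 + \left(\left(\left(\left(-1\right) \left(-1\right) - -15\right) + 5\right) - 1\right)\right)^{2} = - 270 \left(-1 + \left(\left(\left(1 + 15\right) + 5\right) - 1\right)\right)^{2} = - 270 \left(-1 + \left(\left(16 + 5\right) - 1\right)\right)^{2} = - 270 \left(-1 + \left(21 - 1\right)\right)^{2} = - 270 \left(-1 + 20\right)^{2} = - 270 \cdot 19^{2} = \left(-270\right) 361 = -97470$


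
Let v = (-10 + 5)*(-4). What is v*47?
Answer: 940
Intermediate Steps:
v = 20 (v = -5*(-4) = 20)
v*47 = 20*47 = 940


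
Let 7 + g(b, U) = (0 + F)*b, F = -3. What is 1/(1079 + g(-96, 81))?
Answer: 1/1360 ≈ 0.00073529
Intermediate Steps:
g(b, U) = -7 - 3*b (g(b, U) = -7 + (0 - 3)*b = -7 - 3*b)
1/(1079 + g(-96, 81)) = 1/(1079 + (-7 - 3*(-96))) = 1/(1079 + (-7 + 288)) = 1/(1079 + 281) = 1/1360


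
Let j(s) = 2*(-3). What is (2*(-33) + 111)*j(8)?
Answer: -270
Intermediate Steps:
j(s) = -6
(2*(-33) + 111)*j(8) = (2*(-33) + 111)*(-6) = (-66 + 111)*(-6) = 45*(-6) = -270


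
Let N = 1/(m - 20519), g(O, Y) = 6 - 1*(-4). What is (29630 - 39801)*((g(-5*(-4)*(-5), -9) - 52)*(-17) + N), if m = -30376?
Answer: -369604263959/50895 ≈ -7.2621e+6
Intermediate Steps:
g(O, Y) = 10 (g(O, Y) = 6 + 4 = 10)
N = -1/50895 (N = 1/(-30376 - 20519) = 1/(-50895) = -1/50895 ≈ -1.9648e-5)
(29630 - 39801)*((g(-5*(-4)*(-5), -9) - 52)*(-17) + N) = (29630 - 39801)*((10 - 52)*(-17) - 1/50895) = -10171*(-42*(-17) - 1/50895) = -10171*(714 - 1/50895) = -10171*36339029/50895 = -369604263959/50895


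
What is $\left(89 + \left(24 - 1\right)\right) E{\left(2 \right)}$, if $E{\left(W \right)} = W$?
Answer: $224$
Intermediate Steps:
$\left(89 + \left(24 - 1\right)\right) E{\left(2 \right)} = \left(89 + \left(24 - 1\right)\right) 2 = \left(89 + 23\right) 2 = 112 \cdot 2 = 224$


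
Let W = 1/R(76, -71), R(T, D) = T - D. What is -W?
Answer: -1/147 ≈ -0.0068027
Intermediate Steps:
W = 1/147 (W = 1/(76 - 1*(-71)) = 1/(76 + 71) = 1/147 ≈ 0.0068027)
-W = -1*1/147 = -1/147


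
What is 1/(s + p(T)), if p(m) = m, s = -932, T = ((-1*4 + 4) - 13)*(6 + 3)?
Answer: -1/1049 ≈ -0.00095329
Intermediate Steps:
T = -117 (T = ((-4 + 4) - 13)*9 = (0 - 13)*9 = -13*9 = -117)
1/(s + p(T)) = 1/(-932 - 117) = 1/(-1049) = -1/1049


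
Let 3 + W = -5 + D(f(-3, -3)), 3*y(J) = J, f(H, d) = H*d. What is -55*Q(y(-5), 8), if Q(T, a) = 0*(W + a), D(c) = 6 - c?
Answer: 0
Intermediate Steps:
y(J) = J/3
W = -11 (W = -3 + (-5 + (6 - (-3)*(-3))) = -3 + (-5 + (6 - 1*9)) = -3 + (-5 + (6 - 9)) = -3 + (-5 - 3) = -3 - 8 = -11)
Q(T, a) = 0 (Q(T, a) = 0*(-11 + a) = 0)
-55*Q(y(-5), 8) = -55*0 = 0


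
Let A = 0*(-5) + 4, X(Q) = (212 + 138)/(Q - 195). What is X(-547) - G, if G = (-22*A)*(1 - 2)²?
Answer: 4639/53 ≈ 87.528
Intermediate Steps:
X(Q) = 350/(-195 + Q)
A = 4 (A = 0 + 4 = 4)
G = -88 (G = (-22*4)*(1 - 2)² = -88*(-1)² = -88*1 = -88)
X(-547) - G = 350/(-195 - 547) - 1*(-88) = 350/(-742) + 88 = 350*(-1/742) + 88 = -25/53 + 88 = 4639/53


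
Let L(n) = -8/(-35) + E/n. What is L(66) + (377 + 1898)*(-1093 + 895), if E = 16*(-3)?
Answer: -173423442/385 ≈ -4.5045e+5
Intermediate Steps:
E = -48
L(n) = 8/35 - 48/n (L(n) = -8/(-35) - 48/n = -8*(-1/35) - 48/n = 8/35 - 48/n)
L(66) + (377 + 1898)*(-1093 + 895) = (8/35 - 48/66) + (377 + 1898)*(-1093 + 895) = (8/35 - 48*1/66) + 2275*(-198) = (8/35 - 8/11) - 450450 = -192/385 - 450450 = -173423442/385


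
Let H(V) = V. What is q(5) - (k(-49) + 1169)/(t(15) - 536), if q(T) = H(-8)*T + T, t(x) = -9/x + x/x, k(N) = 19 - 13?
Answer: -87855/2678 ≈ -32.806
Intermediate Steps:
k(N) = 6
t(x) = 1 - 9/x (t(x) = -9/x + 1 = 1 - 9/x)
q(T) = -7*T (q(T) = -8*T + T = -7*T)
q(5) - (k(-49) + 1169)/(t(15) - 536) = -7*5 - (6 + 1169)/((-9 + 15)/15 - 536) = -35 - 1175/((1/15)*6 - 536) = -35 - 1175/(⅖ - 536) = -35 - 1175/(-2678/5) = -35 - 1175*(-5)/2678 = -35 - 1*(-5875/2678) = -35 + 5875/2678 = -87855/2678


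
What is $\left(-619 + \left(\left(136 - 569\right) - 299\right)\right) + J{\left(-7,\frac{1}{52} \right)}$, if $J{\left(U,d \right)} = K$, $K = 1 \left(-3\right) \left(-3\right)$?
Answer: $-1342$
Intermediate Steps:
$K = 9$ ($K = \left(-3\right) \left(-3\right) = 9$)
$J{\left(U,d \right)} = 9$
$\left(-619 + \left(\left(136 - 569\right) - 299\right)\right) + J{\left(-7,\frac{1}{52} \right)} = \left(-619 + \left(\left(136 - 569\right) - 299\right)\right) + 9 = \left(-619 - 732\right) + 9 = -1351 + 9 = -1342$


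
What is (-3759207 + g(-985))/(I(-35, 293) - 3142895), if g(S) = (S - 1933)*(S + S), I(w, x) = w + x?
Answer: -1989253/3142637 ≈ -0.63299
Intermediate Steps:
g(S) = 2*S*(-1933 + S) (g(S) = (-1933 + S)*(2*S) = 2*S*(-1933 + S))
(-3759207 + g(-985))/(I(-35, 293) - 3142895) = (-3759207 + 2*(-985)*(-1933 - 985))/((-35 + 293) - 3142895) = (-3759207 + 2*(-985)*(-2918))/(258 - 3142895) = (-3759207 + 5748460)/(-3142637) = 1989253*(-1/3142637) = -1989253/3142637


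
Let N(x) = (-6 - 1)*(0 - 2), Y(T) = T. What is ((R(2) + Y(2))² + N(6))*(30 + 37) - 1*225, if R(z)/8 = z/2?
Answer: 7413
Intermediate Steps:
R(z) = 4*z (R(z) = 8*(z/2) = 4*z)
N(x) = 14 (N(x) = -7*(-2) = 14)
((R(2) + Y(2))² + N(6))*(30 + 37) - 1*225 = ((4*2 + 2)² + 14)*(30 + 37) - 1*225 = ((8 + 2)² + 14)*67 - 225 = (10² + 14)*67 - 225 = (100 + 14)*67 - 225 = 114*67 - 225 = 7638 - 225 = 7413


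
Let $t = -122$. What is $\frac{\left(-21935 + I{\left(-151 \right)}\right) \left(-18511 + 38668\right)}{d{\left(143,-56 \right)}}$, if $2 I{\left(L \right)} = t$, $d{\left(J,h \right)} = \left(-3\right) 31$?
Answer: $\frac{147791124}{31} \approx 4.7675 \cdot 10^{6}$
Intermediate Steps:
$d{\left(J,h \right)} = -93$
$I{\left(L \right)} = -61$ ($I{\left(L \right)} = \frac{1}{2} \left(-122\right) = -61$)
$\frac{\left(-21935 + I{\left(-151 \right)}\right) \left(-18511 + 38668\right)}{d{\left(143,-56 \right)}} = \frac{\left(-21935 - 61\right) \left(-18511 + 38668\right)}{-93} = \left(-21996\right) 20157 \left(- \frac{1}{93}\right) = \left(-443373372\right) \left(- \frac{1}{93}\right) = \frac{147791124}{31}$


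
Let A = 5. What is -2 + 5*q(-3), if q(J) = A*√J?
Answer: -2 + 25*I*√3 ≈ -2.0 + 43.301*I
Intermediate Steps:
q(J) = 5*√J
-2 + 5*q(-3) = -2 + 5*(5*√(-3)) = -2 + 5*(5*(I*√3)) = -2 + 5*(5*I*√3) = -2 + 25*I*√3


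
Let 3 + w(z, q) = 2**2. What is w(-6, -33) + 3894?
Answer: 3895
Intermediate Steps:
w(z, q) = 1 (w(z, q) = -3 + 2**2 = -3 + 4 = 1)
w(-6, -33) + 3894 = 1 + 3894 = 3895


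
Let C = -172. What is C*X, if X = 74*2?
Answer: -25456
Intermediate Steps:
X = 148
C*X = -172*148 = -25456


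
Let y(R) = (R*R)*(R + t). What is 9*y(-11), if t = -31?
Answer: -45738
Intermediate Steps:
y(R) = R²*(-31 + R) (y(R) = (R*R)*(R - 31) = R²*(-31 + R))
9*y(-11) = 9*((-11)²*(-31 - 11)) = 9*(121*(-42)) = 9*(-5082) = -45738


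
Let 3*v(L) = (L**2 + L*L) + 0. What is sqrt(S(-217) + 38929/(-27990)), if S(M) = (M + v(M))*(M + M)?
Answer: I*sqrt(1177792571772590)/9330 ≈ 3678.3*I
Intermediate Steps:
v(L) = 2*L**2/3 (v(L) = ((L**2 + L*L) + 0)/3 = ((L**2 + L**2) + 0)/3 = (2*L**2 + 0)/3 = (2*L**2)/3 = 2*L**2/3)
S(M) = 2*M*(M + 2*M**2/3) (S(M) = (M + 2*M**2/3)*(M + M) = (M + 2*M**2/3)*(2*M) = 2*M*(M + 2*M**2/3))
sqrt(S(-217) + 38929/(-27990)) = sqrt((-217)**2*(2 + (4/3)*(-217)) + 38929/(-27990)) = sqrt(47089*(2 - 868/3) + 38929*(-1/27990)) = sqrt(47089*(-862/3) - 38929/27990) = sqrt(-40590718/3 - 38929/27990) = sqrt(-378711437869/27990) = I*sqrt(1177792571772590)/9330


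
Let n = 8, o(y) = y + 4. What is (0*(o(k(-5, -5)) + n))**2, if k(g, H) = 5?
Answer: 0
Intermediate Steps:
o(y) = 4 + y
(0*(o(k(-5, -5)) + n))**2 = (0*((4 + 5) + 8))**2 = (0*(9 + 8))**2 = (0*17)**2 = 0**2 = 0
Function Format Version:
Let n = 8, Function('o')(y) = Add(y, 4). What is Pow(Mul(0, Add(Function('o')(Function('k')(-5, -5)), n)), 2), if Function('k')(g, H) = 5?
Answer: 0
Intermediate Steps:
Function('o')(y) = Add(4, y)
Pow(Mul(0, Add(Function('o')(Function('k')(-5, -5)), n)), 2) = Pow(Mul(0, Add(Add(4, 5), 8)), 2) = Pow(Mul(0, Add(9, 8)), 2) = Pow(Mul(0, 17), 2) = Pow(0, 2) = 0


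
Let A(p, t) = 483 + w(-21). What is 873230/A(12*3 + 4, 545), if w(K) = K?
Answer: 436615/231 ≈ 1890.1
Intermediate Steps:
A(p, t) = 462 (A(p, t) = 483 - 21 = 462)
873230/A(12*3 + 4, 545) = 873230/462 = 873230*(1/462) = 436615/231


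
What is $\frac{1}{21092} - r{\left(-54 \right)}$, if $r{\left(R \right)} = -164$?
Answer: $\frac{3459089}{21092} \approx 164.0$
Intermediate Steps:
$\frac{1}{21092} - r{\left(-54 \right)} = \frac{1}{21092} - -164 = \frac{1}{21092} + 164 = \frac{3459089}{21092}$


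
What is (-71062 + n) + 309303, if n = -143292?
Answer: 94949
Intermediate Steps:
(-71062 + n) + 309303 = (-71062 - 143292) + 309303 = -214354 + 309303 = 94949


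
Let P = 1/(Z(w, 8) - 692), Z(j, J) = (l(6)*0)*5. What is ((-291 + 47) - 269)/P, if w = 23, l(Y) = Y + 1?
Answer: 354996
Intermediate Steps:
l(Y) = 1 + Y
Z(j, J) = 0 (Z(j, J) = ((1 + 6)*0)*5 = (7*0)*5 = 0*5 = 0)
P = -1/692 (P = 1/(0 - 692) = 1/(-692) = -1/692 ≈ -0.0014451)
((-291 + 47) - 269)/P = ((-291 + 47) - 269)/(-1/692) = (-244 - 269)*(-692) = -513*(-692) = 354996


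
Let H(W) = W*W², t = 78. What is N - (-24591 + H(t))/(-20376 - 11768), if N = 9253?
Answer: 297878393/32144 ≈ 9267.0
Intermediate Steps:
H(W) = W³
N - (-24591 + H(t))/(-20376 - 11768) = 9253 - (-24591 + 78³)/(-20376 - 11768) = 9253 - (-24591 + 474552)/(-32144) = 9253 - 449961*(-1)/32144 = 9253 - 1*(-449961/32144) = 9253 + 449961/32144 = 297878393/32144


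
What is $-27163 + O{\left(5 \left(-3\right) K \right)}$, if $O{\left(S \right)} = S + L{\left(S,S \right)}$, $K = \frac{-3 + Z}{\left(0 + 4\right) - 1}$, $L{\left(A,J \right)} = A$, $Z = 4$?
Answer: $-27173$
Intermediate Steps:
$K = \frac{1}{3}$ ($K = \frac{-3 + 4}{\left(0 + 4\right) - 1} = 1 \frac{1}{4 - 1} = 1 \cdot \frac{1}{3} = \frac{1}{3} \approx 0.33333$)
$O{\left(S \right)} = 2 S$ ($O{\left(S \right)} = S + S = 2 S$)
$-27163 + O{\left(5 \left(-3\right) K \right)} = -27163 + 2 \cdot 5 \left(-3\right) \frac{1}{3} = -27163 + 2 \left(\left(-15\right) \frac{1}{3}\right) = -27163 + 2 \left(-5\right) = -27163 - 10 = -27173$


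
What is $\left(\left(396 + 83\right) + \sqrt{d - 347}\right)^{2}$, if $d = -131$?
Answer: $\left(479 + i \sqrt{478}\right)^{2} \approx 2.2896 \cdot 10^{5} + 20945.0 i$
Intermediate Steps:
$\left(\left(396 + 83\right) + \sqrt{d - 347}\right)^{2} = \left(\left(396 + 83\right) + \sqrt{-131 - 347}\right)^{2} = \left(479 + \sqrt{-478}\right)^{2} = \left(479 + i \sqrt{478}\right)^{2}$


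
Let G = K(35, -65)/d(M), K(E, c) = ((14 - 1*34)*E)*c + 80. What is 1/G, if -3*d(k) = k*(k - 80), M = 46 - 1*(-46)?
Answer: -92/11395 ≈ -0.0080737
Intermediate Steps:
K(E, c) = 80 - 20*E*c (K(E, c) = ((14 - 34)*E)*c + 80 = (-20*E)*c + 80 = -20*E*c + 80 = 80 - 20*E*c)
M = 92 (M = 46 + 46 = 92)
d(k) = -k*(-80 + k)/3 (d(k) = -k*(k - 80)/3 = -k*(-80 + k)/3)
G = -11395/92 (G = (80 - 20*35*(-65))/(((1/3)*92*(80 - 1*92))) = (80 + 45500)/(((1/3)*92*(80 - 92))) = 45580/(((1/3)*92*(-12))) = 45580/(-368) = 45580*(-1/368) = -11395/92 ≈ -123.86)
1/G = 1/(-11395/92) = -92/11395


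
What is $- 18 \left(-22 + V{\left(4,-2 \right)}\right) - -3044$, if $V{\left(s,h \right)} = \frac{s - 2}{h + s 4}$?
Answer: $\frac{24062}{7} \approx 3437.4$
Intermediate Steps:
$V{\left(s,h \right)} = \frac{-2 + s}{h + 4 s}$
$- 18 \left(-22 + V{\left(4,-2 \right)}\right) - -3044 = - 18 \left(-22 + \frac{-2 + 4}{-2 + 4 \cdot 4}\right) - -3044 = - 18 \left(-22 + \frac{1}{-2 + 16} \cdot 2\right) + 3044 = - 18 \left(-22 + \frac{1}{14} \cdot 2\right) + 3044 = - 18 \left(-22 + \frac{1}{7}\right) + 3044 = \left(-18\right) \left(- \frac{153}{7}\right) + 3044 = \frac{2754}{7} + 3044 = \frac{24062}{7}$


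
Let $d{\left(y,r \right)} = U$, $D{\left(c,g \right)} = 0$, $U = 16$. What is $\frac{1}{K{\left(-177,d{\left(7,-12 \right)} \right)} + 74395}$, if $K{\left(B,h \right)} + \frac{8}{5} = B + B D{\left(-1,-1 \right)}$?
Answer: $\frac{5}{371082} \approx 1.3474 \cdot 10^{-5}$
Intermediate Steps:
$d{\left(y,r \right)} = 16$
$K{\left(B,h \right)} = - \frac{8}{5} + B$ ($K{\left(B,h \right)} = - \frac{8}{5} + \left(B + B 0\right) = - \frac{8}{5} + \left(B + 0\right) = - \frac{8}{5} + B$)
$\frac{1}{K{\left(-177,d{\left(7,-12 \right)} \right)} + 74395} = \frac{1}{\left(- \frac{8}{5} - 177\right) + 74395} = \frac{1}{- \frac{893}{5} + 74395} = \frac{1}{\frac{371082}{5}} = \frac{5}{371082}$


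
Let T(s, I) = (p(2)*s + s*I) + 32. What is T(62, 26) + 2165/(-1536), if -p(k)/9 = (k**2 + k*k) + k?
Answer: -6047861/1536 ≈ -3937.4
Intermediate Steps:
p(k) = -18*k**2 - 9*k (p(k) = -9*((k**2 + k*k) + k) = -9*((k**2 + k**2) + k) = -9*(2*k**2 + k) = -9*(k + 2*k**2) = -18*k**2 - 9*k)
T(s, I) = 32 - 90*s + I*s (T(s, I) = ((-9*2*(1 + 2*2))*s + s*I) + 32 = ((-9*2*(1 + 4))*s + I*s) + 32 = ((-9*2*5)*s + I*s) + 32 = (-90*s + I*s) + 32 = 32 - 90*s + I*s)
T(62, 26) + 2165/(-1536) = (32 - 90*62 + 26*62) + 2165/(-1536) = (32 - 5580 + 1612) + 2165*(-1/1536) = -3936 - 2165/1536 = -6047861/1536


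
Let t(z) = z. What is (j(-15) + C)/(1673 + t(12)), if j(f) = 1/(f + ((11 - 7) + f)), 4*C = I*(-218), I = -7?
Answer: 4959/21905 ≈ 0.22639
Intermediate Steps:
C = 763/2 (C = (-7*(-218))/4 = (¼)*1526 = 763/2 ≈ 381.50)
j(f) = 1/(4 + 2*f) (j(f) = 1/(f + (4 + f)) = 1/(4 + 2*f))
(j(-15) + C)/(1673 + t(12)) = (1/(2*(2 - 15)) + 763/2)/(1673 + 12) = ((½)/(-13) + 763/2)/1685 = ((½)*(-1/13) + 763/2)*(1/1685) = (-1/26 + 763/2)*(1/1685) = (4959/13)*(1/1685) = 4959/21905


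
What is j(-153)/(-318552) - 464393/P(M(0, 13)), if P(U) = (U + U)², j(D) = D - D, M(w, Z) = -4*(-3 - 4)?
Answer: -464393/3136 ≈ -148.08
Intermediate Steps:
M(w, Z) = 28 (M(w, Z) = -4*(-7) = 28)
j(D) = 0
P(U) = 4*U² (P(U) = (2*U)² = 4*U²)
j(-153)/(-318552) - 464393/P(M(0, 13)) = 0/(-318552) - 464393/(4*28²) = 0*(-1/318552) - 464393/(4*784) = 0 - 464393/3136 = -464393/3136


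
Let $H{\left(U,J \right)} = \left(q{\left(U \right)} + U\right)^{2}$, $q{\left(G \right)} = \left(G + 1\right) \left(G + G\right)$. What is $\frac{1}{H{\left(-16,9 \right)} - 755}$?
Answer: $\frac{1}{214541} \approx 4.6611 \cdot 10^{-6}$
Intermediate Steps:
$q{\left(G \right)} = 2 G \left(1 + G\right)$ ($q{\left(G \right)} = \left(1 + G\right) 2 G = 2 G \left(1 + G\right)$)
$H{\left(U,J \right)} = \left(U + 2 U \left(1 + U\right)\right)^{2}$ ($H{\left(U,J \right)} = \left(2 U \left(1 + U\right) + U\right)^{2} = \left(U + 2 U \left(1 + U\right)\right)^{2}$)
$\frac{1}{H{\left(-16,9 \right)} - 755} = \frac{1}{\left(-16\right)^{2} \left(3 + 2 \left(-16\right)\right)^{2} - 755} = \frac{1}{256 \left(3 - 32\right)^{2} - 755} = \frac{1}{256 \left(-29\right)^{2} - 755} = \frac{1}{256 \cdot 841 - 755} = \frac{1}{215296 - 755} = \frac{1}{214541}$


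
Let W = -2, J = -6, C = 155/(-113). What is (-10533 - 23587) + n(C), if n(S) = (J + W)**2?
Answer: -34056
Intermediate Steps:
C = -155/113 (C = 155*(-1/113) = -155/113 ≈ -1.3717)
n(S) = 64 (n(S) = (-6 - 2)**2 = (-8)**2 = 64)
(-10533 - 23587) + n(C) = (-10533 - 23587) + 64 = -34120 + 64 = -34056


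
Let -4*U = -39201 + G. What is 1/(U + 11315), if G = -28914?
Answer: 4/113375 ≈ 3.5281e-5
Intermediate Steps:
U = 68115/4 (U = -(-39201 - 28914)/4 = -¼*(-68115) = 68115/4 ≈ 17029.)
1/(U + 11315) = 1/(68115/4 + 11315) = 1/(113375/4) = 4/113375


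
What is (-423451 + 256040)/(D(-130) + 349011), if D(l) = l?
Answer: -167411/348881 ≈ -0.47985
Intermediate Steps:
(-423451 + 256040)/(D(-130) + 349011) = (-423451 + 256040)/(-130 + 349011) = -167411/348881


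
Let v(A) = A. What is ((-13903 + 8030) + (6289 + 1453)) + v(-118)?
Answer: 1751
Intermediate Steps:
((-13903 + 8030) + (6289 + 1453)) + v(-118) = ((-13903 + 8030) + (6289 + 1453)) - 118 = (-5873 + 7742) - 118 = 1869 - 118 = 1751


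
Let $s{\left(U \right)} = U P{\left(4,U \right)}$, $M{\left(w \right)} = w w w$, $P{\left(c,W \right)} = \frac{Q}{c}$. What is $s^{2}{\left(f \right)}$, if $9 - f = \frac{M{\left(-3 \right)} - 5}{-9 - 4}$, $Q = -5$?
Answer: $\frac{180625}{2704} \approx 66.799$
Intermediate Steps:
$P{\left(c,W \right)} = - \frac{5}{c}$
$M{\left(w \right)} = w^{3}$ ($M{\left(w \right)} = w^{2} w = w^{3}$)
$f = \frac{85}{13}$ ($f = 9 - \frac{\left(-3\right)^{3} - 5}{-9 - 4} = 9 - \frac{-27 - 5}{-13} = 9 - \left(-32\right) \left(- \frac{1}{13}\right) = 9 - \frac{32}{13} = \frac{85}{13} \approx 6.5385$)
$s{\left(U \right)} = - \frac{5 U}{4}$ ($s{\left(U \right)} = U \left(- \frac{5}{4}\right) = - \frac{5 U}{4}$)
$s^{2}{\left(f \right)} = \left(\left(- \frac{5}{4}\right) \frac{85}{13}\right)^{2} = \left(- \frac{425}{52}\right)^{2} = \frac{180625}{2704}$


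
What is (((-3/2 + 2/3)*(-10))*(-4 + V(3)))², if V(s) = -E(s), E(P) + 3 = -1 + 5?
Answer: 15625/9 ≈ 1736.1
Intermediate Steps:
E(P) = 1 (E(P) = -3 + (-1 + 5) = -3 + 4 = 1)
V(s) = -1 (V(s) = -1*1 = -1)
(((-3/2 + 2/3)*(-10))*(-4 + V(3)))² = (((-3/2 + 2/3)*(-10))*(-4 - 1))² = (((-3*½ + 2*(⅓))*(-10))*(-5))² = (((-3/2 + ⅔)*(-10))*(-5))² = (-⅚*(-10)*(-5))² = ((25/3)*(-5))² = (-125/3)² = 15625/9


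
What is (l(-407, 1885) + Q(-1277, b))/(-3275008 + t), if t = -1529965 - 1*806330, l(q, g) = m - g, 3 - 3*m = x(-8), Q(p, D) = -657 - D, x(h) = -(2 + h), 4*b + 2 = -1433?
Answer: 8737/22445212 ≈ 0.00038926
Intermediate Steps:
b = -1435/4 (b = -½ + (¼)*(-1433) = -½ - 1433/4 = -1435/4 ≈ -358.75)
x(h) = -2 - h
m = -1 (m = 1 - (-2 - 1*(-8))/3 = 1 - (-2 + 8)/3 = 1 - ⅓*6 = 1 - 2 = -1)
l(q, g) = -1 - g
t = -2336295 (t = -1529965 - 806330 = -2336295)
(l(-407, 1885) + Q(-1277, b))/(-3275008 + t) = ((-1 - 1*1885) + (-657 - 1*(-1435/4)))/(-3275008 - 2336295) = ((-1 - 1885) + (-657 + 1435/4))/(-5611303) = (-1886 - 1193/4)*(-1/5611303) = -8737/4*(-1/5611303) = 8737/22445212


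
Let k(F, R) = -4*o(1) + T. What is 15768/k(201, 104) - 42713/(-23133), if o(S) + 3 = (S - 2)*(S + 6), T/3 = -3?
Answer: 33280477/65193 ≈ 510.49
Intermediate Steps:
T = -9 (T = 3*(-3) = -9)
o(S) = -3 + (-2 + S)*(6 + S) (o(S) = -3 + (S - 2)*(S + 6) = -3 + (-2 + S)*(6 + S))
k(F, R) = 31 (k(F, R) = -4*(-15 + 1² + 4*1) - 9 = -4*(-15 + 1 + 4) - 9 = -4*(-10) - 9 = 40 - 9 = 31)
15768/k(201, 104) - 42713/(-23133) = 15768/31 - 42713/(-23133) = 15768*(1/31) - 42713*(-1/23133) = 15768/31 + 3883/2103 = 33280477/65193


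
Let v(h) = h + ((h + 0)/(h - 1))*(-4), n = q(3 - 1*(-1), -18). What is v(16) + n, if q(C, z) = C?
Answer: 236/15 ≈ 15.733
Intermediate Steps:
n = 4 (n = 3 - 1*(-1) = 3 + 1 = 4)
v(h) = h - 4*h/(-1 + h) (v(h) = h + (h/(-1 + h))*(-4) = h - 4*h/(-1 + h))
v(16) + n = 16*(-5 + 16)/(-1 + 16) + 4 = 16*11/15 + 4 = 16*(1/15)*11 + 4 = 176/15 + 4 = 236/15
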